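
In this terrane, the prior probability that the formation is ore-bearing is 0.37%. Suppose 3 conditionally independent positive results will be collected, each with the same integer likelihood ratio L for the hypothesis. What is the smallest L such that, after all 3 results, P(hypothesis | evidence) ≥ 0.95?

18

Prior odds = 0.0037/0.9963 = 37/9963.
Target odds = 0.95/0.05 = 19.
Need L³ ≥ 19 ÷ (37/9963) = 189297/37.
17³ = 4913 < 189297/37 ≤ 5832 = 18³, so L = 18.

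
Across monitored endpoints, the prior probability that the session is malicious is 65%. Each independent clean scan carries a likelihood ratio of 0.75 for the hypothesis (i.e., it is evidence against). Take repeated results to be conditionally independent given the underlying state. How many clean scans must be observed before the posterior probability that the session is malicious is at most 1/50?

16

Prior odds = 0.65/0.35 = 13/7.
Likelihood ratio per clean scan = 0.75.
Target odds: 0.02 ÷ 0.98 = 1/49.
Require 0.75ⁿ ≤ 1/49 ÷ (13/7) = 1/91.
0.75¹⁵ ≈0.0133635 is still above 1/91 but 0.75¹⁶ ≈0.0100226 is at or below it, so n = 16.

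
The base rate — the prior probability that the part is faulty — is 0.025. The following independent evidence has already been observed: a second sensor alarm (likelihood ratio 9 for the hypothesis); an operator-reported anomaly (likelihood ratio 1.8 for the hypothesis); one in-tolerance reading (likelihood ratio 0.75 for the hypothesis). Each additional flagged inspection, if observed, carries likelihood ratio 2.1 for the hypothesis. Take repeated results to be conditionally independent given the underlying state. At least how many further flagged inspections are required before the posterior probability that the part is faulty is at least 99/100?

8

Prior odds = 0.025/0.975 = 1/39.
Combined Bayes factor of the evidence already in hand = 9 × 1.8 × 0.75 = 12.15.
Odds after that evidence = (1/39) × 12.15 = 81/260.
Target odds = 0.99/0.01 = 99.
Need 2.1ⁿ ≥ 99 ÷ (81/260) = 2860/9.
2.1⁷ ≈180.109 falls short of 2860/9 but 2.1⁸ ≈378.229 reaches it, so n = 8.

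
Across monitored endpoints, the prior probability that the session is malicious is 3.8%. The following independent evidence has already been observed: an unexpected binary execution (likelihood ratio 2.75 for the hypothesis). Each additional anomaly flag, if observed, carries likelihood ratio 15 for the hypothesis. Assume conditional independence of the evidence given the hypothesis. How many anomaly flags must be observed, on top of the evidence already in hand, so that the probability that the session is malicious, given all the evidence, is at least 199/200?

Prior odds = 0.038/0.962 = 19/481.
Bayes factor of the evidence already in hand = 2.75.
Odds after that evidence = (19/481) × 2.75 = 209/1924.
Target odds = 0.995/0.005 = 199.
Need 15ⁿ ≥ 199 ÷ (209/1924) = 382876/209.
15² = 225 falls short of 382876/209 but 15³ = 3375 reaches it, so n = 3.

3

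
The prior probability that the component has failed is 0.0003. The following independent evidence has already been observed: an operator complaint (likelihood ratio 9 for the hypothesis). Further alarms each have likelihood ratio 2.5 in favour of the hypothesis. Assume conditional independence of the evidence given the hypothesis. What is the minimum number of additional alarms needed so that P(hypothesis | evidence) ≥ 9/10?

9

Prior odds = 0.0003/0.9997 = 3/9997.
Bayes factor of the evidence already in hand = 9.
Odds after that evidence = (3/9997) × 9 = 27/9997.
Target odds = 0.9/0.1 = 9.
Need 2.5ⁿ ≥ 9 ÷ (27/9997) = 9997/3.
2.5⁸ = 390625/256 falls short of 9997/3 but 2.5⁹ = 1953125/512 reaches it, so n = 9.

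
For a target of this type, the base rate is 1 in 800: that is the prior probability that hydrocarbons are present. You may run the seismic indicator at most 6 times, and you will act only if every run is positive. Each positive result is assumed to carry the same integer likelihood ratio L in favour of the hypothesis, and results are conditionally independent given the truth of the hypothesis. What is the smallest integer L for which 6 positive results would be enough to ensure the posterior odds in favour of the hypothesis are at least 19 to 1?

Prior odds = 0.00125/0.99875 = 1/799.
Target odds = 19.
Need L⁶ ≥ 19 ÷ (1/799) = 15181.
4⁶ = 4096 < 15181 ≤ 15625 = 5⁶, so L = 5.

5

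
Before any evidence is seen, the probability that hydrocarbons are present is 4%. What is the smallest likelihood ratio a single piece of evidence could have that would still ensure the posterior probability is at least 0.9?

216

Prior odds = 0.04/0.96 = 1/24.
Target odds = 0.9/0.1 = 9.
Required Bayes factor = 9 ÷ (1/24) = 216.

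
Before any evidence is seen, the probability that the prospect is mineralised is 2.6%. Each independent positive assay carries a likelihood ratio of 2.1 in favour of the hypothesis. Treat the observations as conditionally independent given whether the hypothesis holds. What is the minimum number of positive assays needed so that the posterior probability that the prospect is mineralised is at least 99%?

12

Prior odds: 0.026 ÷ 0.974 = 13/487.
Likelihood ratio per positive assay = 2.1.
Target odds: 0.99 ÷ 0.01 = 99.
Need (13/487) × 2.1ⁿ ≥ 99, i.e. 2.1ⁿ ≥ 48213/13.
2.1¹¹ ≈3502.78 falls short of 48213/13 but 2.1¹² ≈7355.83 reaches it, so n = 12.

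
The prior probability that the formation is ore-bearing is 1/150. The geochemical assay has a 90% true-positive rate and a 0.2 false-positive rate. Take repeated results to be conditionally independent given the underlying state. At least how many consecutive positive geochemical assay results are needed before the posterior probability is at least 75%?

Prior odds = (1/150)/(149/150) = 1/149.
Likelihood ratio of a positive result = 0.9/0.2 = 4.5.
Target posterior odds = 0.75/0.25 = 3.
Need (1/149) × 4.5ⁿ ≥ 3, i.e. 4.5ⁿ ≥ 447.
4.5⁴ = 410.0625 falls short of 447 but 4.5⁵ = 1845.28125 reaches it, so n = 5.

5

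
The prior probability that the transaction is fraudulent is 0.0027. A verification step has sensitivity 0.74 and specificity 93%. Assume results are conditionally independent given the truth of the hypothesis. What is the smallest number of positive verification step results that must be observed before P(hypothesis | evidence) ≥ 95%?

4

Prior odds = 0.0027/0.9973 = 27/9973.
False-positive rate = 1 − 0.93 = 0.07; likelihood ratio of a positive = 0.74/0.07 = 74/7.
Target odds: 0.95 ÷ 0.05 = 19.
Need (27/9973) × (74/7)ⁿ ≥ 19, i.e. (74/7)ⁿ ≥ 189487/27.
(74/7)³ = 405224/343 falls short of 189487/27 but (74/7)⁴ = 29986576/2401 reaches it, so n = 4.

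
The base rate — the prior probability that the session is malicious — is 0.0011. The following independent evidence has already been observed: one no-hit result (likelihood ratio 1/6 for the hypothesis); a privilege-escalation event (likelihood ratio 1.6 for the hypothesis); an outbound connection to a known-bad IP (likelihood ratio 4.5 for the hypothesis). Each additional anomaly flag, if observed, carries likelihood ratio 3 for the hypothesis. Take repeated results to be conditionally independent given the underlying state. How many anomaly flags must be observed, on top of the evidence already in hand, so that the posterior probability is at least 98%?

Prior odds = 0.0011/0.9989 = 11/9989.
Combined Bayes factor of the evidence already in hand = (1/6) × 1.6 × 4.5 = 1.2.
Odds after that evidence = (11/9989) × 1.2 = 66/49945.
Target odds = 0.98/0.02 = 49.
Need 3ⁿ ≥ 49 ÷ (66/49945) = 2447305/66.
3⁹ = 19683 falls short of 2447305/66 but 3¹⁰ = 59049 reaches it, so n = 10.

10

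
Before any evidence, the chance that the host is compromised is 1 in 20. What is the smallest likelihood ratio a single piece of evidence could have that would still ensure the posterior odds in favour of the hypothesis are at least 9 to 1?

Prior odds = 0.05/0.95 = 1/19.
Target odds = 9.
Required Bayes factor = 9 ÷ (1/19) = 171.

171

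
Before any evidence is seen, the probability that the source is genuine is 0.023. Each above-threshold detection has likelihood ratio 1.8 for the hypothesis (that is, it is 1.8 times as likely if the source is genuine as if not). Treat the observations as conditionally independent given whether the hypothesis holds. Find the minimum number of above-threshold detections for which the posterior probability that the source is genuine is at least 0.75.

Prior odds = 0.023/0.977 = 23/977.
Likelihood ratio per above-threshold detection = 1.8.
Target odds: 0.75 ÷ 0.25 = 3.
Require 1.8ⁿ ≥ 3 ÷ (23/977) = 2931/23.
1.8⁸ = 43046721/390625 falls short of 2931/23 but 1.8⁹ = 387420489/1953125 reaches it, so n = 9.

9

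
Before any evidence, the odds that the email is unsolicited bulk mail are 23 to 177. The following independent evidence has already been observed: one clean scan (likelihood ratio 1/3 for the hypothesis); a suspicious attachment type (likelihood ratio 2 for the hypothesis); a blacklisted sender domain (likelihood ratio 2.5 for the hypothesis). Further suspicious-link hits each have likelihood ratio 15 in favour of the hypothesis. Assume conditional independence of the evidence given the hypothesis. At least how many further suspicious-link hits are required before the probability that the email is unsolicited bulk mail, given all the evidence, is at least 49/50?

3

Prior odds = 23/177.
Combined Bayes factor of the evidence already in hand = (1/3) × 2 × 2.5 = 5/3.
Odds after that evidence = (23/177) × 5/3 = 115/531.
Target odds = 0.98/0.02 = 49.
Need 15ⁿ ≥ 49 ÷ (115/531) = 26019/115.
15² = 225 falls short of 26019/115 but 15³ = 3375 reaches it, so n = 3.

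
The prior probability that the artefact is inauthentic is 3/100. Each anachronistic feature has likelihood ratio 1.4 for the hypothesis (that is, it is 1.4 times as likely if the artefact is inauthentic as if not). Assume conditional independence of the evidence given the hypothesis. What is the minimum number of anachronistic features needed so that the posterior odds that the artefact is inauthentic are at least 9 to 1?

17

Prior odds: 0.03 ÷ 0.97 = 3/97.
Likelihood ratio per anachronistic feature = 1.4.
Target odds = 9.
Need (3/97) × 1.4ⁿ ≥ 9, i.e. 1.4ⁿ ≥ 291.
1.4¹⁶ ≈217.795 falls short of 291 but 1.4¹⁷ ≈304.913 reaches it, so n = 17.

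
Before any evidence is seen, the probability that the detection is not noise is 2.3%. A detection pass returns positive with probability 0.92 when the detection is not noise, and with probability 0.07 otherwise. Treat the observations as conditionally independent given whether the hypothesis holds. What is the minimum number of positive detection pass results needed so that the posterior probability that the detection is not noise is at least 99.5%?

4

Prior odds: 0.023 ÷ 0.977 = 23/977.
Likelihood ratio of a positive result = 0.92/0.07 = 92/7.
Target odds: 0.995 ÷ 0.005 = 199.
Need (23/977) × (92/7)ⁿ ≥ 199, i.e. (92/7)ⁿ ≥ 194423/23.
(92/7)³ = 778688/343 falls short of 194423/23 but (92/7)⁴ = 71639296/2401 reaches it, so n = 4.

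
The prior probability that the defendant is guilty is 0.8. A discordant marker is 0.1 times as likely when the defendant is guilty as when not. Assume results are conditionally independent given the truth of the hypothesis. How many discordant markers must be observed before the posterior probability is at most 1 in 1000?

4

Prior odds = 0.8/0.2 = 4.
Likelihood ratio per discordant marker = 0.1.
Target odds: 0.001 ÷ 0.999 = 1/999.
Require 0.1ⁿ ≤ 1/999 ÷ 4 = 1/3996.
0.1³ = 0.001 is still above 1/3996 but 0.1⁴ = 0.0001 is at or below it, so n = 4.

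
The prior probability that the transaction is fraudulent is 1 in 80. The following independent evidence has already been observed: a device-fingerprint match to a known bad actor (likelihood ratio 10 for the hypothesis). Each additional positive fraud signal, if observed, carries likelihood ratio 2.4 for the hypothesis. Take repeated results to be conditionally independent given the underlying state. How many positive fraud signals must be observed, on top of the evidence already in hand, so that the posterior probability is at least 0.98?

7

Prior odds = 0.0125/0.9875 = 1/79.
Bayes factor of the evidence already in hand = 10.
Odds after that evidence = (1/79) × 10 = 10/79.
Target odds = 0.98/0.02 = 49.
Need 2.4ⁿ ≥ 49 ÷ (10/79) = 387.1.
2.4⁶ = 2985984/15625 falls short of 387.1 but 2.4⁷ = 35831808/78125 reaches it, so n = 7.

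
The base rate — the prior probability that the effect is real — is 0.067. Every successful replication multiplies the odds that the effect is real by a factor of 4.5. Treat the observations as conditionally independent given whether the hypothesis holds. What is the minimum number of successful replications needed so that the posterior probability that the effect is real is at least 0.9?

Prior odds = 0.067/0.933 = 67/933.
Likelihood ratio per successful replication = 4.5.
Target posterior odds = 0.9/0.1 = 9.
Need (67/933) × 4.5ⁿ ≥ 9, i.e. 4.5ⁿ ≥ 8397/67.
4.5³ = 91.125 falls short of 8397/67 but 4.5⁴ = 410.0625 reaches it, so n = 4.

4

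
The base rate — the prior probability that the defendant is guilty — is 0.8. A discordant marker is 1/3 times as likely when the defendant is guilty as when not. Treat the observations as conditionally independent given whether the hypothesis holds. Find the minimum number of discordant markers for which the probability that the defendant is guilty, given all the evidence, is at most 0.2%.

Prior odds: 0.8 ÷ 0.2 = 4.
Likelihood ratio per discordant marker = 1/3.
Target posterior odds = 0.002/0.998 = 1/499.
Require (1/3)ⁿ ≤ 1/499 ÷ 4 = 1/1996.
(1/3)⁶ = 1/729 is still above 1/1996 but (1/3)⁷ = 1/2187 is at or below it, so n = 7.

7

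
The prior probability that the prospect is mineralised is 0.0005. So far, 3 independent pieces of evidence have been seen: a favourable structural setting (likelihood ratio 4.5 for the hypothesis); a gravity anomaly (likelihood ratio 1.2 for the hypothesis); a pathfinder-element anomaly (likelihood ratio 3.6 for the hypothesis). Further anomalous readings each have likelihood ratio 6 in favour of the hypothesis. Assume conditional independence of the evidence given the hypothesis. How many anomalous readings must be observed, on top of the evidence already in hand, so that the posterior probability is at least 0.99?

6

Prior odds = 0.0005/0.9995 = 1/1999.
Combined Bayes factor of the evidence already in hand = 4.5 × 1.2 × 3.6 = 19.44.
Odds after that evidence = (1/1999) × 19.44 = 486/49975.
Target odds = 0.99/0.01 = 99.
Need 6ⁿ ≥ 99 ÷ (486/49975) = 549725/54.
6⁵ = 7776 falls short of 549725/54 but 6⁶ = 46656 reaches it, so n = 6.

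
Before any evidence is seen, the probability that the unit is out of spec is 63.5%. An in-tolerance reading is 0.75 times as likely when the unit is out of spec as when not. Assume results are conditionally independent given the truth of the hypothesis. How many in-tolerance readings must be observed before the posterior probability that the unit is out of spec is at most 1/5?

Prior odds = 0.635/0.365 = 127/73.
Likelihood ratio per in-tolerance reading = 0.75.
Target odds: 0.2 ÷ 0.8 = 0.25.
Require 0.75ⁿ ≤ 0.25 ÷ (127/73) = 73/508.
0.75⁶ = 729/4096 is still above 73/508 but 0.75⁷ = 2187/16384 is at or below it, so n = 7.

7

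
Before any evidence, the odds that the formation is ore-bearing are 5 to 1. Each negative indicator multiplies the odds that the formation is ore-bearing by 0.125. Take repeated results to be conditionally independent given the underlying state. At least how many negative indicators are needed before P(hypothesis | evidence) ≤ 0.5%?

Prior odds = 5.
Likelihood ratio per negative indicator = 0.125.
Target posterior odds = 0.005/0.995 = 1/199.
Require 0.125ⁿ ≤ 1/199 ÷ 5 = 1/995.
0.125³ = 0.001953125 is still above 1/995 but 0.125⁴ = 1/4096 is at or below it, so n = 4.

4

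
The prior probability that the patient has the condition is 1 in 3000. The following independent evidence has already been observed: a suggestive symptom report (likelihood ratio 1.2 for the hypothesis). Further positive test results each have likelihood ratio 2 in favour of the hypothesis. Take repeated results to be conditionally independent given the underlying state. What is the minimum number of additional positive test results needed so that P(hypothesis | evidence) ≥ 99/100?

18

Prior odds = (1/3000)/(2999/3000) = 1/2999.
Bayes factor of the evidence already in hand = 1.2.
Odds after that evidence = (1/2999) × 1.2 = 6/14995.
Target odds = 0.99/0.01 = 99.
Need 2ⁿ ≥ 99 ÷ (6/14995) = 247417.5.
2¹⁷ = 131072 falls short of 247417.5 but 2¹⁸ = 262144 reaches it, so n = 18.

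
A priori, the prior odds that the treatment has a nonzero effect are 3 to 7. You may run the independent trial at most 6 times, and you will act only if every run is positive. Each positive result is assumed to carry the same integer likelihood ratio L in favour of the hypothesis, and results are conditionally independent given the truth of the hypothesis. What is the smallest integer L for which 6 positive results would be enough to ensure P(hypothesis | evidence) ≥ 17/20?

2

Prior odds = 3/7.
Target odds = 0.85/0.15 = 17/3.
Need L⁶ ≥ 17/3 ÷ (3/7) = 119/9.
1⁶ = 1 < 119/9 ≤ 64 = 2⁶, so L = 2.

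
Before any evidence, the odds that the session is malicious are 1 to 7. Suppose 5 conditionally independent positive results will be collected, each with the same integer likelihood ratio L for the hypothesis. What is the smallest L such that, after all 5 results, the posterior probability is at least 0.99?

4

Prior odds = 1/7.
Target odds = 0.99/0.01 = 99.
Need L⁵ ≥ 99 ÷ (1/7) = 693.
3⁵ = 243 < 693 ≤ 1024 = 4⁵, so L = 4.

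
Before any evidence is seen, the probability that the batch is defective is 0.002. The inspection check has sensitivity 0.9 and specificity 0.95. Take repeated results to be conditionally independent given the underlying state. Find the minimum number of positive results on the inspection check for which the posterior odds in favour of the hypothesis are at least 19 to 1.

Prior odds: 0.002 ÷ 0.998 = 1/499.
False-positive rate = 1 − 0.95 = 0.05; likelihood ratio of a positive = 0.9/0.05 = 18.
Target odds = 19.
Require 18ⁿ ≥ 19 ÷ (1/499) = 9481.
18³ = 5832 falls short of 9481 but 18⁴ = 104976 reaches it, so n = 4.

4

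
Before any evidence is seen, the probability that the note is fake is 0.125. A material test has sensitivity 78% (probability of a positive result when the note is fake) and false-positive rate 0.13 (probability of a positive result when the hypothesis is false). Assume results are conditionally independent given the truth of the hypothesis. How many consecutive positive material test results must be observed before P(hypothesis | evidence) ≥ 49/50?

4

Prior odds = 0.125/0.875 = 1/7.
Likelihood ratio of a positive result = 0.78/0.13 = 6.
Target odds: 0.98 ÷ 0.02 = 49.
Need (1/7) × 6ⁿ ≥ 49, i.e. 6ⁿ ≥ 343.
6³ = 216 falls short of 343 but 6⁴ = 1296 reaches it, so n = 4.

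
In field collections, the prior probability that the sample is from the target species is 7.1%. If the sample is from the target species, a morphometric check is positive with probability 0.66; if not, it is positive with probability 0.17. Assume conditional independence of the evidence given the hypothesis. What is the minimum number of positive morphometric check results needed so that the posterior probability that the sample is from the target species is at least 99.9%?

Prior odds: 0.071 ÷ 0.929 = 71/929.
Likelihood ratio of a positive = 0.66/0.17 = 66/17.
Target odds: 0.999 ÷ 0.001 = 999.
Need (71/929) × (66/17)ⁿ ≥ 999, i.e. (66/17)ⁿ ≥ 928071/71.
(66/17)⁶ ≈3424.29 falls short of 928071/71 but (66/17)⁷ ≈13294.3 reaches it, so n = 7.

7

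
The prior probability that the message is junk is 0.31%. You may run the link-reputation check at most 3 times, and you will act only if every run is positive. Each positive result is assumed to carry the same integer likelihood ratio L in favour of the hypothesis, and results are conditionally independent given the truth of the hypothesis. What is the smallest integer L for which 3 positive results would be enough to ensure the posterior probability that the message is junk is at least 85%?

13

Prior odds = 0.0031/0.9969 = 31/9969.
Target odds = 0.85/0.15 = 17/3.
Need L³ ≥ 17/3 ÷ (31/9969) = 56491/31.
12³ = 1728 < 56491/31 ≤ 2197 = 13³, so L = 13.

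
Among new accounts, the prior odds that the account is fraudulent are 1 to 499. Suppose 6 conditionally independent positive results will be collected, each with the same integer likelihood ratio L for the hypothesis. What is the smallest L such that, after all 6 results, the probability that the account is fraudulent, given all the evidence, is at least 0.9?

Prior odds = 1/499.
Target odds = 0.9/0.1 = 9.
Need L⁶ ≥ 9 ÷ (1/499) = 4491.
4⁶ = 4096 < 4491 ≤ 15625 = 5⁶, so L = 5.

5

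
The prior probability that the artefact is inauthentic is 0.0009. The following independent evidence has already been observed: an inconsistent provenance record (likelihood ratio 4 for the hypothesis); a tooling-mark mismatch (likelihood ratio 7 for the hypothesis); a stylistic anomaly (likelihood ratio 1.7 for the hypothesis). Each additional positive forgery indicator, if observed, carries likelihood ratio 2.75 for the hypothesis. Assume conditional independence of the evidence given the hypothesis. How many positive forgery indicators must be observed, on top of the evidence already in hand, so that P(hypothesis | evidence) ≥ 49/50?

7

Prior odds = 0.0009/0.9991 = 9/9991.
Combined Bayes factor of the evidence already in hand = 4 × 7 × 1.7 = 47.6.
Odds after that evidence = (9/9991) × 47.6 = 2142/49955.
Target odds = 0.98/0.02 = 49.
Need 2.75ⁿ ≥ 49 ÷ (2142/49955) = 349685/306.
2.75⁶ = 1771561/4096 falls short of 349685/306 but 2.75⁷ = 19487171/16384 reaches it, so n = 7.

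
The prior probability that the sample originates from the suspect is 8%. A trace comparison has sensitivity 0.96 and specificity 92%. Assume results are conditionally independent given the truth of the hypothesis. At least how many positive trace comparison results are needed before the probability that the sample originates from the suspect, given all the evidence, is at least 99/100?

Prior odds = 0.08/0.92 = 2/23.
False-positive rate = 1 − 0.92 = 0.08; likelihood ratio of a positive = 0.96/0.08 = 12.
Target posterior odds = 0.99/0.01 = 99.
Require 12ⁿ ≥ 99 ÷ (2/23) = 1138.5.
12² = 144 falls short of 1138.5 but 12³ = 1728 reaches it, so n = 3.

3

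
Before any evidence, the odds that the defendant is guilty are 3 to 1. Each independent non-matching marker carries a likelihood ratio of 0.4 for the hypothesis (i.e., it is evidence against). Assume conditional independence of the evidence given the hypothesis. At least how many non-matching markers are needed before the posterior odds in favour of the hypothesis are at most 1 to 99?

Prior odds = 3.
Likelihood ratio per non-matching marker = 0.4.
Target odds = 1/99.
Need 3 × 0.4ⁿ ≤ 1/99, i.e. 0.4ⁿ ≤ 1/297.
0.4⁶ = 64/15625 is still above 1/297 but 0.4⁷ = 128/78125 is at or below it, so n = 7.

7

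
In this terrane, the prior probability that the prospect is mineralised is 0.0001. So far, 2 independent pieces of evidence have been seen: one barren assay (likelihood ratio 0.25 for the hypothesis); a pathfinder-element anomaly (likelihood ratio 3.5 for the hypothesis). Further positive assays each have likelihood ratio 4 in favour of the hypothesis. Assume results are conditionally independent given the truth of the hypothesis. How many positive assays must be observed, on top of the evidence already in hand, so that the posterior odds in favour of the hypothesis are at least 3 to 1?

Prior odds = 0.0001/0.9999 = 1/9999.
Combined Bayes factor of the evidence already in hand = 0.25 × 3.5 = 0.875.
Odds after that evidence = (1/9999) × 0.875 = 7/79992.
Target odds = 3.
Need 4ⁿ ≥ 3 ÷ (7/79992) = 239976/7.
4⁷ = 16384 falls short of 239976/7 but 4⁸ = 65536 reaches it, so n = 8.

8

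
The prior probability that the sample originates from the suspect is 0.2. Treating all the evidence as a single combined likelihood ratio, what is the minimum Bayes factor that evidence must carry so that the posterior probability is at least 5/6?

Prior odds = 0.2/0.8 = 0.25.
Target odds = (5/6)/(1/6) = 5.
Required Bayes factor = 5 ÷ 0.25 = 20.

20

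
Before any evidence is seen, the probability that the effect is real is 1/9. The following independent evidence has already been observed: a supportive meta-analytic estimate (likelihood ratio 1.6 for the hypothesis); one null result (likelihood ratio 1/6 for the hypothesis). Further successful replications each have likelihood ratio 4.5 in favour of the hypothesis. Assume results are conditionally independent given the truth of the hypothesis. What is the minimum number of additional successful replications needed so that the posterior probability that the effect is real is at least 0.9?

Prior odds = (1/9)/(8/9) = 0.125.
Combined Bayes factor of the evidence already in hand = 1.6 × (1/6) = 4/15.
Odds after that evidence = 0.125 × 4/15 = 1/30.
Target odds = 0.9/0.1 = 9.
Need 4.5ⁿ ≥ 9 ÷ (1/30) = 270.
4.5³ = 91.125 falls short of 270 but 4.5⁴ = 410.0625 reaches it, so n = 4.

4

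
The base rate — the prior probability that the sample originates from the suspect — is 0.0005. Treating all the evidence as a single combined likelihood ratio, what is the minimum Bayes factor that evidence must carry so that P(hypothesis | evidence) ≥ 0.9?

Prior odds = 0.0005/0.9995 = 1/1999.
Target odds = 0.9/0.1 = 9.
Required Bayes factor = 9 ÷ (1/1999) = 17991.

17991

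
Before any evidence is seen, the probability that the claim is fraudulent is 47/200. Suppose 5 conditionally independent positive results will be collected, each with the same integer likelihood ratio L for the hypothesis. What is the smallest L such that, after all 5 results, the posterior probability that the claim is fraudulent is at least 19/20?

Prior odds = 0.235/0.765 = 47/153.
Target odds = 0.95/0.05 = 19.
Need L⁵ ≥ 19 ÷ (47/153) = 2907/47.
2⁵ = 32 < 2907/47 ≤ 243 = 3⁵, so L = 3.

3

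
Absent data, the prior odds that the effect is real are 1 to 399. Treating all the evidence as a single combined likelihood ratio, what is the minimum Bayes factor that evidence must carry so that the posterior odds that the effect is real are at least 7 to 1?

2793

Prior odds = 1/399.
Target odds = 7.
Required Bayes factor = 7 ÷ (1/399) = 2793.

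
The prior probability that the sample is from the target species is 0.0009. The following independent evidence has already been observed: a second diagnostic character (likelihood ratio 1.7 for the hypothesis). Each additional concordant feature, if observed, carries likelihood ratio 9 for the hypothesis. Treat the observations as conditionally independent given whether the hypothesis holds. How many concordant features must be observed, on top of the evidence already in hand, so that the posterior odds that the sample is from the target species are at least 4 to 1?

4

Prior odds = 0.0009/0.9991 = 9/9991.
Bayes factor of the evidence already in hand = 1.7.
Odds after that evidence = (9/9991) × 1.7 = 153/99910.
Target odds = 4.
Need 9ⁿ ≥ 4 ÷ (153/99910) = 399640/153.
9³ = 729 falls short of 399640/153 but 9⁴ = 6561 reaches it, so n = 4.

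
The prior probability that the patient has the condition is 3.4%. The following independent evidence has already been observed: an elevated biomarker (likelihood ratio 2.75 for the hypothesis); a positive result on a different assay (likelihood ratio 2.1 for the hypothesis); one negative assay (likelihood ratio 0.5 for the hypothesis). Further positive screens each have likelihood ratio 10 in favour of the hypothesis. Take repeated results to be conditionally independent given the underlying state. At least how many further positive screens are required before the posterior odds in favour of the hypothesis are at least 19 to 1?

3

Prior odds = 0.034/0.966 = 17/483.
Combined Bayes factor of the evidence already in hand = 2.75 × 2.1 × 0.5 = 2.8875.
Odds after that evidence = (17/483) × 2.8875 = 187/1840.
Target odds = 19.
Need 10ⁿ ≥ 19 ÷ (187/1840) = 34960/187.
10² = 100 falls short of 34960/187 but 10³ = 1000 reaches it, so n = 3.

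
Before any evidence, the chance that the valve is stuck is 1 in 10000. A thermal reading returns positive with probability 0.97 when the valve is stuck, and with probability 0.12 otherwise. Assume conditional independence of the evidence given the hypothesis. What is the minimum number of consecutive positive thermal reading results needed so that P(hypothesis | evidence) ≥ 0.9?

6

Prior odds: 0.0001 ÷ 0.9999 = 1/9999.
Likelihood ratio of a positive result = 0.97/0.12 = 97/12.
Target posterior odds = 0.9/0.1 = 9.
Require (97/12)ⁿ ≥ 9 ÷ (1/9999) = 89991.
(97/12)⁵ ≈34510.6 falls short of 89991 but (97/12)⁶ ≈278961 reaches it, so n = 6.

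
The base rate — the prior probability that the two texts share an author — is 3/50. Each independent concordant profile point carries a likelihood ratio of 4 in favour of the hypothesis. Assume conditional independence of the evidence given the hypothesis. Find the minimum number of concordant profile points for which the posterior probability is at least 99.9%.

Prior odds = 0.06/0.94 = 3/47.
Likelihood ratio per concordant profile point = 4.
Target posterior odds = 0.999/0.001 = 999.
Require 4ⁿ ≥ 999 ÷ (3/47) = 15651.
4⁶ = 4096 falls short of 15651 but 4⁷ = 16384 reaches it, so n = 7.

7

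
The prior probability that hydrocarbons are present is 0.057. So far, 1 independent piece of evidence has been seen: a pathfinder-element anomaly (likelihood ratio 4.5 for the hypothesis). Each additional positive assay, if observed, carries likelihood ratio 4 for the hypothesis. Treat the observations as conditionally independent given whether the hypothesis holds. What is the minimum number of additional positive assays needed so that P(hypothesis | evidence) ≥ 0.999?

6

Prior odds = 0.057/0.943 = 57/943.
Bayes factor of the evidence already in hand = 4.5.
Odds after that evidence = (57/943) × 4.5 = 513/1886.
Target odds = 0.999/0.001 = 999.
Need 4ⁿ ≥ 999 ÷ (513/1886) = 69782/19.
4⁵ = 1024 falls short of 69782/19 but 4⁶ = 4096 reaches it, so n = 6.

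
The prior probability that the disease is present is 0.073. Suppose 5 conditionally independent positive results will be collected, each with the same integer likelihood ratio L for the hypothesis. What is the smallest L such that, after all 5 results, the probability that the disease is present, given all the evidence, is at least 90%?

Prior odds = 0.073/0.927 = 73/927.
Target odds = 0.9/0.1 = 9.
Need L⁵ ≥ 9 ÷ (73/927) = 8343/73.
2⁵ = 32 < 8343/73 ≤ 243 = 3⁵, so L = 3.

3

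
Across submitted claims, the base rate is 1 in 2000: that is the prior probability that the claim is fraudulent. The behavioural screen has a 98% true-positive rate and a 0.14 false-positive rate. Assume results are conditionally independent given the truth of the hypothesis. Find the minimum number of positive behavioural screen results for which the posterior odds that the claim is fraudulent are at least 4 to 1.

5

Prior odds: 0.0005 ÷ 0.9995 = 1/1999.
Likelihood ratio of a positive result = 0.98/0.14 = 7.
Target odds = 4.
Need (1/1999) × 7ⁿ ≥ 4, i.e. 7ⁿ ≥ 7996.
7⁴ = 2401 falls short of 7996 but 7⁵ = 16807 reaches it, so n = 5.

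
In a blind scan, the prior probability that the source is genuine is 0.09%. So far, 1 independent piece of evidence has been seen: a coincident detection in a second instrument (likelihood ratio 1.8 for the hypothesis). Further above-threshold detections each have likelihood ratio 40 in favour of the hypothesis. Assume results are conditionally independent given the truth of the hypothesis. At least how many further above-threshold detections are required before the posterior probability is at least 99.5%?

4

Prior odds = 0.0009/0.9991 = 9/9991.
Bayes factor of the evidence already in hand = 1.8.
Odds after that evidence = (9/9991) × 1.8 = 81/49955.
Target odds = 0.995/0.005 = 199.
Need 40ⁿ ≥ 199 ÷ (81/49955) = 9941045/81.
40³ = 64000 falls short of 9941045/81 but 40⁴ = 2560000 reaches it, so n = 4.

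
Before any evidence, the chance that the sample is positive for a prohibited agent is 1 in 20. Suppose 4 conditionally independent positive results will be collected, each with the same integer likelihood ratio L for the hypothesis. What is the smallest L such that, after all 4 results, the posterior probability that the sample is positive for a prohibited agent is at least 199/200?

Prior odds = 0.05/0.95 = 1/19.
Target odds = 0.995/0.005 = 199.
Need L⁴ ≥ 199 ÷ (1/19) = 3781.
7⁴ = 2401 < 3781 ≤ 4096 = 8⁴, so L = 8.

8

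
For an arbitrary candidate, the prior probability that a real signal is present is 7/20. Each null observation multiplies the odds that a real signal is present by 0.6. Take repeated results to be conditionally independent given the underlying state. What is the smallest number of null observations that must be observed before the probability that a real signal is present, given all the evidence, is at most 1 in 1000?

Prior odds: 0.35 ÷ 0.65 = 7/13.
Likelihood ratio per null observation = 0.6.
Target posterior odds = 0.001/0.999 = 1/999.
Need (7/13) × 0.6ⁿ ≤ 1/999, i.e. 0.6ⁿ ≤ 13/6993.
0.6¹² = 531441/244140625 is still above 13/6993 but 0.6¹³ ≈0.00130607 is at or below it, so n = 13.

13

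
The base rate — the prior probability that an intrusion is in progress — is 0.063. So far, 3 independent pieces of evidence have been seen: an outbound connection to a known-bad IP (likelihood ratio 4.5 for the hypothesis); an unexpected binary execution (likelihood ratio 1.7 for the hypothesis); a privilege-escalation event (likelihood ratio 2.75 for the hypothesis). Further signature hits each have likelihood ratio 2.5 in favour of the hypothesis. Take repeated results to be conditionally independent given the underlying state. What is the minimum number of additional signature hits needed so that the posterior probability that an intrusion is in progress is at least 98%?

Prior odds = 0.063/0.937 = 63/937.
Combined Bayes factor of the evidence already in hand = 4.5 × 1.7 × 2.75 = 21.0375.
Odds after that evidence = (63/937) × 21.0375 = 106029/74960.
Target odds = 0.98/0.02 = 49.
Need 2.5ⁿ ≥ 49 ÷ (106029/74960) = 524720/15147.
2.5³ = 15.625 falls short of 524720/15147 but 2.5⁴ = 39.0625 reaches it, so n = 4.

4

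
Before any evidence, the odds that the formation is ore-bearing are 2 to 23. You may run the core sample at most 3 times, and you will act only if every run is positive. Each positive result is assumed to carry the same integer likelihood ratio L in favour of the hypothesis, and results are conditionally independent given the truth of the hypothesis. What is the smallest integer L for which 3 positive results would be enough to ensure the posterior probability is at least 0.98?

9

Prior odds = 2/23.
Target odds = 0.98/0.02 = 49.
Need L³ ≥ 49 ÷ (2/23) = 563.5.
8³ = 512 < 563.5 ≤ 729 = 9³, so L = 9.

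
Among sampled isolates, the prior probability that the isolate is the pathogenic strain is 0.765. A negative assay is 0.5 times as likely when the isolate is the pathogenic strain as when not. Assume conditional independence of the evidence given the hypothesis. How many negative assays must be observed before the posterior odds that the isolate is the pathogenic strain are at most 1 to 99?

9

Prior odds = 0.765/0.235 = 153/47.
Likelihood ratio per negative assay = 0.5.
Target odds = 1/99.
Require 0.5ⁿ ≤ 1/99 ÷ (153/47) = 47/15147.
0.5⁸ = 0.00390625 is still above 47/15147 but 0.5⁹ = 0.001953125 is at or below it, so n = 9.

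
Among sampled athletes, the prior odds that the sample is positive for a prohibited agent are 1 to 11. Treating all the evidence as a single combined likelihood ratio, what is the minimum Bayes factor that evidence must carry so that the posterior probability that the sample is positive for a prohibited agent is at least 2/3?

Prior odds = 1/11.
Target odds = (2/3)/(1/3) = 2.
Required Bayes factor = 2 ÷ (1/11) = 22.

22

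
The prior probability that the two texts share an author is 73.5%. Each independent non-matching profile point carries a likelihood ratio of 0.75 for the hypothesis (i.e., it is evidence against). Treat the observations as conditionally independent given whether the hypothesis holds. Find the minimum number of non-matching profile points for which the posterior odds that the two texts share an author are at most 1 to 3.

Prior odds = 0.735/0.265 = 147/53.
Likelihood ratio per non-matching profile point = 0.75.
Target odds = 1/3.
Require 0.75ⁿ ≤ 1/3 ÷ (147/53) = 53/441.
0.75⁷ = 2187/16384 is still above 53/441 but 0.75⁸ = 6561/65536 is at or below it, so n = 8.

8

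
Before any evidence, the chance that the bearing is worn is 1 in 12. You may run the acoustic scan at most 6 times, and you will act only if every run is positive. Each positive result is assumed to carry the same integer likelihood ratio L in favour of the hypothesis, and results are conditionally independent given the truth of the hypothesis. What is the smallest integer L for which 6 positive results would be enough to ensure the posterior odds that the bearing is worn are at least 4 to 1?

Prior odds = (1/12)/(11/12) = 1/11.
Target odds = 4.
Need L⁶ ≥ 4 ÷ (1/11) = 44.
1⁶ = 1 < 44 ≤ 64 = 2⁶, so L = 2.

2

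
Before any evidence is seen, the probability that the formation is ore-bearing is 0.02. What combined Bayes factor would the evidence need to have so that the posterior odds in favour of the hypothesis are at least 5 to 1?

Prior odds = 0.02/0.98 = 1/49.
Target odds = 5.
Required Bayes factor = 5 ÷ (1/49) = 245.

245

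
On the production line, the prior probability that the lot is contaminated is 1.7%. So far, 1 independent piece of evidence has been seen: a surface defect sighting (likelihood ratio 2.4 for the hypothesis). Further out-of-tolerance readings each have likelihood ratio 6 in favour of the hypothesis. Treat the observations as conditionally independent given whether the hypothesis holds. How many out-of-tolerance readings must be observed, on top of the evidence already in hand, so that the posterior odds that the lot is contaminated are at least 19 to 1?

4

Prior odds = 0.017/0.983 = 17/983.
Bayes factor of the evidence already in hand = 2.4.
Odds after that evidence = (17/983) × 2.4 = 204/4915.
Target odds = 19.
Need 6ⁿ ≥ 19 ÷ (204/4915) = 93385/204.
6³ = 216 falls short of 93385/204 but 6⁴ = 1296 reaches it, so n = 4.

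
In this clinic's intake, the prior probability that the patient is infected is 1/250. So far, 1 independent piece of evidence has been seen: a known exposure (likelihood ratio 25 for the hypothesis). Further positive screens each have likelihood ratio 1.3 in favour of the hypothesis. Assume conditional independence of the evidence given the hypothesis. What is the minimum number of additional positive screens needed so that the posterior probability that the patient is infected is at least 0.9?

18

Prior odds = 0.004/0.996 = 1/249.
Bayes factor of the evidence already in hand = 25.
Odds after that evidence = (1/249) × 25 = 25/249.
Target odds = 0.9/0.1 = 9.
Need 1.3ⁿ ≥ 9 ÷ (25/249) = 89.64.
1.3¹⁷ ≈86.5042 falls short of 89.64 but 1.3¹⁸ ≈112.455 reaches it, so n = 18.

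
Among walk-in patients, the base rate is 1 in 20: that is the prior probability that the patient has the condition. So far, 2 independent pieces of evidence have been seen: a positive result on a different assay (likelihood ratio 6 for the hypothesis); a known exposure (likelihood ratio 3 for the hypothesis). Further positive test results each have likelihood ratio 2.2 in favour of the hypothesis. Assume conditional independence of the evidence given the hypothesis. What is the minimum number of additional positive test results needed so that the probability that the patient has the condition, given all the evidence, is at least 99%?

6

Prior odds = 0.05/0.95 = 1/19.
Combined Bayes factor of the evidence already in hand = 6 × 3 = 18.
Odds after that evidence = (1/19) × 18 = 18/19.
Target odds = 0.99/0.01 = 99.
Need 2.2ⁿ ≥ 99 ÷ (18/19) = 104.5.
2.2⁵ = 51.53632 falls short of 104.5 but 2.2⁶ = 1771561/15625 reaches it, so n = 6.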